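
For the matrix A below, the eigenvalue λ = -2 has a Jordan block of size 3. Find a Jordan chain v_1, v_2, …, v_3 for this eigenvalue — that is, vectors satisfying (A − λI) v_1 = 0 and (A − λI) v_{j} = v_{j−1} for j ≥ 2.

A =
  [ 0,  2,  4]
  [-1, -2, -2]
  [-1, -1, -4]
A Jordan chain for λ = -2 of length 3:
v_1 = (-2, 0, 1)ᵀ
v_2 = (2, -1, -1)ᵀ
v_3 = (1, 0, 0)ᵀ

Let N = A − (-2)·I. We want v_3 with N^3 v_3 = 0 but N^2 v_3 ≠ 0; then v_{j-1} := N · v_j for j = 3, …, 2.

Pick v_3 = (1, 0, 0)ᵀ.
Then v_2 = N · v_3 = (2, -1, -1)ᵀ.
Then v_1 = N · v_2 = (-2, 0, 1)ᵀ.

Sanity check: (A − (-2)·I) v_1 = (0, 0, 0)ᵀ = 0. ✓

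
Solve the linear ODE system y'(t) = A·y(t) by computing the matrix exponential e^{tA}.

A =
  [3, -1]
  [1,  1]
e^{tA} =
  [t*exp(2*t) + exp(2*t), -t*exp(2*t)]
  [t*exp(2*t), -t*exp(2*t) + exp(2*t)]

Strategy: write A = P · J · P⁻¹ where J is a Jordan canonical form, so e^{tA} = P · e^{tJ} · P⁻¹, and e^{tJ} can be computed block-by-block.

A has Jordan form
J =
  [2, 1]
  [0, 2]
(up to reordering of blocks).

Per-block formulas:
  For a 2×2 Jordan block J_2(2): exp(t · J_2(2)) = e^(2t)·(I + t·N), where N is the 2×2 nilpotent shift.

After assembling e^{tJ} and conjugating by P, we get:

e^{tA} =
  [t*exp(2*t) + exp(2*t), -t*exp(2*t)]
  [t*exp(2*t), -t*exp(2*t) + exp(2*t)]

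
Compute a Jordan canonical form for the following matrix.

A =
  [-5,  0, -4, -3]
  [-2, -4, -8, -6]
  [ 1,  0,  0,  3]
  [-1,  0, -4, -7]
J_2(-4) ⊕ J_1(-4) ⊕ J_1(-4)

The characteristic polynomial is
  det(x·I − A) = x^4 + 16*x^3 + 96*x^2 + 256*x + 256 = (x + 4)^4

Eigenvalues and multiplicities (the geometric multiplicity of λ is n − rank(A − λI), which equals the number of Jordan blocks for λ):
  λ = -4: algebraic multiplicity = 4, geometric multiplicity = 3

Determining the block sizes for each eigenvalue:
  λ = -4: 3 blocks summing to 4 forces exactly one block of size 2 and the rest size 1 → block sizes [2, 1, 1]

Assembling the blocks gives a Jordan form
J =
  [-4,  1,  0,  0]
  [ 0, -4,  0,  0]
  [ 0,  0, -4,  0]
  [ 0,  0,  0, -4]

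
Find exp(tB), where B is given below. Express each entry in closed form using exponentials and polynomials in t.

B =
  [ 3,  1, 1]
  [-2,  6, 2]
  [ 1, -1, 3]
e^{tB} =
  [-t*exp(4*t) + exp(4*t), t*exp(4*t), t*exp(4*t)]
  [-2*t*exp(4*t), 2*t*exp(4*t) + exp(4*t), 2*t*exp(4*t)]
  [t*exp(4*t), -t*exp(4*t), -t*exp(4*t) + exp(4*t)]

Strategy: write B = P · J · P⁻¹ where J is a Jordan canonical form, so e^{tB} = P · e^{tJ} · P⁻¹, and e^{tJ} can be computed block-by-block.

B has Jordan form
J =
  [4, 1, 0]
  [0, 4, 0]
  [0, 0, 4]
(up to reordering of blocks).

Per-block formulas:
  For a 2×2 Jordan block J_2(4): exp(t · J_2(4)) = e^(4t)·(I + t·N), where N is the 2×2 nilpotent shift.
  For a 1×1 block at λ = 4: exp(t · [4]) = [e^(4t)].

After assembling e^{tJ} and conjugating by P, we get:

e^{tB} =
  [-t*exp(4*t) + exp(4*t), t*exp(4*t), t*exp(4*t)]
  [-2*t*exp(4*t), 2*t*exp(4*t) + exp(4*t), 2*t*exp(4*t)]
  [t*exp(4*t), -t*exp(4*t), -t*exp(4*t) + exp(4*t)]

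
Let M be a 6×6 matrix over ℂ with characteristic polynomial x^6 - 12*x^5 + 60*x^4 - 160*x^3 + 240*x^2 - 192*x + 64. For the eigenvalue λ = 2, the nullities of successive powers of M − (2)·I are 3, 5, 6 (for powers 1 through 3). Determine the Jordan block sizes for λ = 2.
Block sizes for λ = 2: [3, 2, 1]

From the dimensions of kernels of powers, the number of Jordan blocks of size at least j is d_j − d_{j−1} where d_j = dim ker(N^j) (with d_0 = 0). Computing the differences gives [3, 2, 1].
The number of blocks of size exactly k is (#blocks of size ≥ k) − (#blocks of size ≥ k + 1), so the partition is: 1 block(s) of size 1, 1 block(s) of size 2, 1 block(s) of size 3.
In nonincreasing order the block sizes are [3, 2, 1].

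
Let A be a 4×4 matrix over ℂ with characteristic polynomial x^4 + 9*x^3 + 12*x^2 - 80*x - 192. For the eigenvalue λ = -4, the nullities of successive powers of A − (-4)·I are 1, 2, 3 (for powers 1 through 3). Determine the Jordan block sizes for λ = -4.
Block sizes for λ = -4: [3]

From the dimensions of kernels of powers, the number of Jordan blocks of size at least j is d_j − d_{j−1} where d_j = dim ker(N^j) (with d_0 = 0). Computing the differences gives [1, 1, 1].
The number of blocks of size exactly k is (#blocks of size ≥ k) − (#blocks of size ≥ k + 1), so the partition is: 1 block(s) of size 3.
In nonincreasing order the block sizes are [3].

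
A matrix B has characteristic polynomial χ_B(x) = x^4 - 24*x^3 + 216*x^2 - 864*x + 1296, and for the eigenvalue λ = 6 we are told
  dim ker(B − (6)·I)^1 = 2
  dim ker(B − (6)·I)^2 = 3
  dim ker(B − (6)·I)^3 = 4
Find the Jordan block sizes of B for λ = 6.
Block sizes for λ = 6: [3, 1]

From the dimensions of kernels of powers, the number of Jordan blocks of size at least j is d_j − d_{j−1} where d_j = dim ker(N^j) (with d_0 = 0). Computing the differences gives [2, 1, 1].
The number of blocks of size exactly k is (#blocks of size ≥ k) − (#blocks of size ≥ k + 1), so the partition is: 1 block(s) of size 1, 1 block(s) of size 3.
In nonincreasing order the block sizes are [3, 1].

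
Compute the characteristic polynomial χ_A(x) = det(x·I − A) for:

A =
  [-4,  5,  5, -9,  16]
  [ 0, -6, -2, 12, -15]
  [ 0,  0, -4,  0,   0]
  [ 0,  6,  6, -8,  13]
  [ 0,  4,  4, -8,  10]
x^5 + 12*x^4 + 48*x^3 + 64*x^2

Expanding det(x·I − A) (e.g. by cofactor expansion or by noting that A is similar to its Jordan form J, which has the same characteristic polynomial as A) gives
  χ_A(x) = x^5 + 12*x^4 + 48*x^3 + 64*x^2
which factors as x^2*(x + 4)^3. The eigenvalues (with algebraic multiplicities) are λ = -4 with multiplicity 3, λ = 0 with multiplicity 2.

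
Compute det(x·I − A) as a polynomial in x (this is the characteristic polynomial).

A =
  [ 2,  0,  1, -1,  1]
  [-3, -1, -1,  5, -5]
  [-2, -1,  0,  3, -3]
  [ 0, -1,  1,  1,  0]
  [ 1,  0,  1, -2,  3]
x^5 - 5*x^4 + 10*x^3 - 10*x^2 + 5*x - 1

Expanding det(x·I − A) (e.g. by cofactor expansion or by noting that A is similar to its Jordan form J, which has the same characteristic polynomial as A) gives
  χ_A(x) = x^5 - 5*x^4 + 10*x^3 - 10*x^2 + 5*x - 1
which factors as (x - 1)^5. The eigenvalues (with algebraic multiplicities) are λ = 1 with multiplicity 5.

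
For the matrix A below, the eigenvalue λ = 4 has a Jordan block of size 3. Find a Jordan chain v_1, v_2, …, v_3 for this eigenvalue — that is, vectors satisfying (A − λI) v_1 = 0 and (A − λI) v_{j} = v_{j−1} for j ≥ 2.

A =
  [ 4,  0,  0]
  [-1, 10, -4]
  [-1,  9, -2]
A Jordan chain for λ = 4 of length 3:
v_1 = (0, -2, -3)ᵀ
v_2 = (0, -1, -1)ᵀ
v_3 = (1, 0, 0)ᵀ

Let N = A − (4)·I. We want v_3 with N^3 v_3 = 0 but N^2 v_3 ≠ 0; then v_{j-1} := N · v_j for j = 3, …, 2.

Pick v_3 = (1, 0, 0)ᵀ.
Then v_2 = N · v_3 = (0, -1, -1)ᵀ.
Then v_1 = N · v_2 = (0, -2, -3)ᵀ.

Sanity check: (A − (4)·I) v_1 = (0, 0, 0)ᵀ = 0. ✓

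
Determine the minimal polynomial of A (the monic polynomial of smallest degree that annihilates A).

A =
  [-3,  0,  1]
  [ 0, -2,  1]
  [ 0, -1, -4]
x^3 + 9*x^2 + 27*x + 27

The characteristic polynomial is χ_A(x) = (x + 3)^3, so the eigenvalues are known. The minimal polynomial is
  m_A(x) = Π_λ (x − λ)^{k_λ}
where k_λ is the size of the *largest* Jordan block for λ (equivalently, the smallest k with (A − λI)^k v = 0 for every generalised eigenvector v of λ).

  λ = -3: largest Jordan block has size 3, contributing (x + 3)^3

So m_A(x) = (x + 3)^3 = x^3 + 9*x^2 + 27*x + 27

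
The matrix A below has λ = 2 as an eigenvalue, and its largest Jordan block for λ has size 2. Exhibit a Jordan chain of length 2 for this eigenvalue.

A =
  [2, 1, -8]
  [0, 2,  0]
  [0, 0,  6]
A Jordan chain for λ = 2 of length 2:
v_1 = (1, 0, 0)ᵀ
v_2 = (0, 1, 0)ᵀ

Let N = A − (2)·I. We want v_2 with N^2 v_2 = 0 but N^1 v_2 ≠ 0; then v_{j-1} := N · v_j for j = 2, …, 2.

Pick v_2 = (0, 1, 0)ᵀ.
Then v_1 = N · v_2 = (1, 0, 0)ᵀ.

Sanity check: (A − (2)·I) v_1 = (0, 0, 0)ᵀ = 0. ✓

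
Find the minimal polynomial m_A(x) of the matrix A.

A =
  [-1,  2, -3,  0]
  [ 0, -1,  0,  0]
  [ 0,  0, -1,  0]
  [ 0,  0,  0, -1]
x^2 + 2*x + 1

The characteristic polynomial is χ_A(x) = (x + 1)^4, so the eigenvalues are known. The minimal polynomial is
  m_A(x) = Π_λ (x − λ)^{k_λ}
where k_λ is the size of the *largest* Jordan block for λ (equivalently, the smallest k with (A − λI)^k v = 0 for every generalised eigenvector v of λ).

  λ = -1: largest Jordan block has size 2, contributing (x + 1)^2

So m_A(x) = (x + 1)^2 = x^2 + 2*x + 1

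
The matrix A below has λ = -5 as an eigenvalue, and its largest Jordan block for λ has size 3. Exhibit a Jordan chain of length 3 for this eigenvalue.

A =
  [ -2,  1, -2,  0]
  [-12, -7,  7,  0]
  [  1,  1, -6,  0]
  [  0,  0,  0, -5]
A Jordan chain for λ = -5 of length 3:
v_1 = (-5, -5, -10, 0)ᵀ
v_2 = (3, -12, 1, 0)ᵀ
v_3 = (1, 0, 0, 0)ᵀ

Let N = A − (-5)·I. We want v_3 with N^3 v_3 = 0 but N^2 v_3 ≠ 0; then v_{j-1} := N · v_j for j = 3, …, 2.

Pick v_3 = (1, 0, 0, 0)ᵀ.
Then v_2 = N · v_3 = (3, -12, 1, 0)ᵀ.
Then v_1 = N · v_2 = (-5, -5, -10, 0)ᵀ.

Sanity check: (A − (-5)·I) v_1 = (0, 0, 0, 0)ᵀ = 0. ✓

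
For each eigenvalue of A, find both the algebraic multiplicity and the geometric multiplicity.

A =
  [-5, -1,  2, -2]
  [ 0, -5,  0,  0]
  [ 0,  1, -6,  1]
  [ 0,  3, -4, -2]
λ = -5: alg = 2, geom = 1; λ = -4: alg = 2, geom = 1

Step 1 — factor the characteristic polynomial to read off the algebraic multiplicities:
  χ_A(x) = (x + 4)^2*(x + 5)^2

Step 2 — compute geometric multiplicities via the rank-nullity identity g(λ) = n − rank(A − λI):
  rank(A − (-5)·I) = 3, so dim ker(A − (-5)·I) = n − 3 = 1
  rank(A − (-4)·I) = 3, so dim ker(A − (-4)·I) = n − 3 = 1

Summary:
  λ = -5: algebraic multiplicity = 2, geometric multiplicity = 1
  λ = -4: algebraic multiplicity = 2, geometric multiplicity = 1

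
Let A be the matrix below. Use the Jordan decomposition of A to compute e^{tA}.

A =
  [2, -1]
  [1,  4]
e^{tA} =
  [-t*exp(3*t) + exp(3*t), -t*exp(3*t)]
  [t*exp(3*t), t*exp(3*t) + exp(3*t)]

Strategy: write A = P · J · P⁻¹ where J is a Jordan canonical form, so e^{tA} = P · e^{tJ} · P⁻¹, and e^{tJ} can be computed block-by-block.

A has Jordan form
J =
  [3, 1]
  [0, 3]
(up to reordering of blocks).

Per-block formulas:
  For a 2×2 Jordan block J_2(3): exp(t · J_2(3)) = e^(3t)·(I + t·N), where N is the 2×2 nilpotent shift.

After assembling e^{tJ} and conjugating by P, we get:

e^{tA} =
  [-t*exp(3*t) + exp(3*t), -t*exp(3*t)]
  [t*exp(3*t), t*exp(3*t) + exp(3*t)]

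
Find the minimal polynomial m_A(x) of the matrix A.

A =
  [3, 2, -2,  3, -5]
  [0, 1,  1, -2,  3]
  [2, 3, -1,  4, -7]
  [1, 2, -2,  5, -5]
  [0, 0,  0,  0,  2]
x^2 - 4*x + 4

The characteristic polynomial is χ_A(x) = (x - 2)^5, so the eigenvalues are known. The minimal polynomial is
  m_A(x) = Π_λ (x − λ)^{k_λ}
where k_λ is the size of the *largest* Jordan block for λ (equivalently, the smallest k with (A − λI)^k v = 0 for every generalised eigenvector v of λ).

  λ = 2: largest Jordan block has size 2, contributing (x − 2)^2

So m_A(x) = (x - 2)^2 = x^2 - 4*x + 4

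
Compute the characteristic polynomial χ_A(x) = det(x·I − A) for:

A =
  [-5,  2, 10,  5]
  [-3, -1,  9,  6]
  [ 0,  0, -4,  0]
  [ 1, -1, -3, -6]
x^4 + 16*x^3 + 96*x^2 + 256*x + 256

Expanding det(x·I − A) (e.g. by cofactor expansion or by noting that A is similar to its Jordan form J, which has the same characteristic polynomial as A) gives
  χ_A(x) = x^4 + 16*x^3 + 96*x^2 + 256*x + 256
which factors as (x + 4)^4. The eigenvalues (with algebraic multiplicities) are λ = -4 with multiplicity 4.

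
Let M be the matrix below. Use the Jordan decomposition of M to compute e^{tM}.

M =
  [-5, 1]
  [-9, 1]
e^{tM} =
  [-3*t*exp(-2*t) + exp(-2*t), t*exp(-2*t)]
  [-9*t*exp(-2*t), 3*t*exp(-2*t) + exp(-2*t)]

Strategy: write M = P · J · P⁻¹ where J is a Jordan canonical form, so e^{tM} = P · e^{tJ} · P⁻¹, and e^{tJ} can be computed block-by-block.

M has Jordan form
J =
  [-2,  1]
  [ 0, -2]
(up to reordering of blocks).

Per-block formulas:
  For a 2×2 Jordan block J_2(-2): exp(t · J_2(-2)) = e^(-2t)·(I + t·N), where N is the 2×2 nilpotent shift.

After assembling e^{tJ} and conjugating by P, we get:

e^{tM} =
  [-3*t*exp(-2*t) + exp(-2*t), t*exp(-2*t)]
  [-9*t*exp(-2*t), 3*t*exp(-2*t) + exp(-2*t)]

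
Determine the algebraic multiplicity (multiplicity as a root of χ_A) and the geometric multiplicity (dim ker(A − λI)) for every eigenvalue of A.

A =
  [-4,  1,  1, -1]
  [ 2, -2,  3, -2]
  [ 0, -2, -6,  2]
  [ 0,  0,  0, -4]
λ = -4: alg = 4, geom = 2

Step 1 — factor the characteristic polynomial to read off the algebraic multiplicities:
  χ_A(x) = (x + 4)^4

Step 2 — compute geometric multiplicities via the rank-nullity identity g(λ) = n − rank(A − λI):
  rank(A − (-4)·I) = 2, so dim ker(A − (-4)·I) = n − 2 = 2

Summary:
  λ = -4: algebraic multiplicity = 4, geometric multiplicity = 2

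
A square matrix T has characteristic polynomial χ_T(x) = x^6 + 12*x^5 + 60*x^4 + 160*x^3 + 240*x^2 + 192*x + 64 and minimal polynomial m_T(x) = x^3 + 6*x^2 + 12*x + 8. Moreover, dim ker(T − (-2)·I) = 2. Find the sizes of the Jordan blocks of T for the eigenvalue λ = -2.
Block sizes for λ = -2: [3, 3]

Step 1 — from the characteristic polynomial, algebraic multiplicity of λ = -2 is 6. From dim ker(T − (-2)·I) = 2, there are exactly 2 Jordan blocks for λ = -2.
Step 2 — from the minimal polynomial, the factor (x + 2)^3 tells us the largest block for λ = -2 has size 3.
Step 3 — with total size 6, 2 blocks, and largest block 3, the block sizes (in nonincreasing order) are [3, 3].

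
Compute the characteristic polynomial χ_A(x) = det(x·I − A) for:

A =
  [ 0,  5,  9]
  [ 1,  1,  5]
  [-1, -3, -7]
x^3 + 6*x^2 + 12*x + 8

Expanding det(x·I − A) (e.g. by cofactor expansion or by noting that A is similar to its Jordan form J, which has the same characteristic polynomial as A) gives
  χ_A(x) = x^3 + 6*x^2 + 12*x + 8
which factors as (x + 2)^3. The eigenvalues (with algebraic multiplicities) are λ = -2 with multiplicity 3.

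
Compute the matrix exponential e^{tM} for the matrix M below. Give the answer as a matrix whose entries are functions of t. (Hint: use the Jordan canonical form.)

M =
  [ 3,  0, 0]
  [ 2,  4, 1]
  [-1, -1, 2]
e^{tM} =
  [exp(3*t), 0, 0]
  [t^2*exp(3*t)/2 + 2*t*exp(3*t), t*exp(3*t) + exp(3*t), t*exp(3*t)]
  [-t^2*exp(3*t)/2 - t*exp(3*t), -t*exp(3*t), -t*exp(3*t) + exp(3*t)]

Strategy: write M = P · J · P⁻¹ where J is a Jordan canonical form, so e^{tM} = P · e^{tJ} · P⁻¹, and e^{tJ} can be computed block-by-block.

M has Jordan form
J =
  [3, 1, 0]
  [0, 3, 1]
  [0, 0, 3]
(up to reordering of blocks).

Per-block formulas:
  For a 3×3 Jordan block J_3(3): exp(t · J_3(3)) = e^(3t)·(I + t·N + (t^2/2)·N^2), where N is the 3×3 nilpotent shift.

After assembling e^{tJ} and conjugating by P, we get:

e^{tM} =
  [exp(3*t), 0, 0]
  [t^2*exp(3*t)/2 + 2*t*exp(3*t), t*exp(3*t) + exp(3*t), t*exp(3*t)]
  [-t^2*exp(3*t)/2 - t*exp(3*t), -t*exp(3*t), -t*exp(3*t) + exp(3*t)]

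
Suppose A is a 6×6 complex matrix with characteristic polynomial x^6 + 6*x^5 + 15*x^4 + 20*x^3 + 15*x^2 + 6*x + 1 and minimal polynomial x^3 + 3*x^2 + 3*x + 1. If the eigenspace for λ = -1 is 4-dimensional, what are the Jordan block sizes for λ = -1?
Block sizes for λ = -1: [3, 1, 1, 1]

Step 1 — from the characteristic polynomial, algebraic multiplicity of λ = -1 is 6. From dim ker(A − (-1)·I) = 4, there are exactly 4 Jordan blocks for λ = -1.
Step 2 — from the minimal polynomial, the factor (x + 1)^3 tells us the largest block for λ = -1 has size 3.
Step 3 — with total size 6, 4 blocks, and largest block 3, the block sizes (in nonincreasing order) are [3, 1, 1, 1].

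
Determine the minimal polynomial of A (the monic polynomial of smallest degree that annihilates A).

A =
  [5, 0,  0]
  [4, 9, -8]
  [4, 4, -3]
x^2 - 6*x + 5

The characteristic polynomial is χ_A(x) = (x - 5)^2*(x - 1), so the eigenvalues are known. The minimal polynomial is
  m_A(x) = Π_λ (x − λ)^{k_λ}
where k_λ is the size of the *largest* Jordan block for λ (equivalently, the smallest k with (A − λI)^k v = 0 for every generalised eigenvector v of λ).

  λ = 1: largest Jordan block has size 1, contributing (x − 1)
  λ = 5: largest Jordan block has size 1, contributing (x − 5)

So m_A(x) = (x - 5)*(x - 1) = x^2 - 6*x + 5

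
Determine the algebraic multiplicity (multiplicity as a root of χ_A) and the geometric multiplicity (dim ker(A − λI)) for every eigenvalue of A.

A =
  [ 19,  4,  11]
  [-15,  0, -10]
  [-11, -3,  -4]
λ = 5: alg = 3, geom = 1

Step 1 — factor the characteristic polynomial to read off the algebraic multiplicities:
  χ_A(x) = (x - 5)^3

Step 2 — compute geometric multiplicities via the rank-nullity identity g(λ) = n − rank(A − λI):
  rank(A − (5)·I) = 2, so dim ker(A − (5)·I) = n − 2 = 1

Summary:
  λ = 5: algebraic multiplicity = 3, geometric multiplicity = 1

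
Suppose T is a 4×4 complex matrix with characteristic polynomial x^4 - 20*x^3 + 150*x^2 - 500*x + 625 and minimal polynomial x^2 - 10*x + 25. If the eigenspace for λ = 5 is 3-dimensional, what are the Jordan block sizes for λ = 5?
Block sizes for λ = 5: [2, 1, 1]

Step 1 — from the characteristic polynomial, algebraic multiplicity of λ = 5 is 4. From dim ker(T − (5)·I) = 3, there are exactly 3 Jordan blocks for λ = 5.
Step 2 — from the minimal polynomial, the factor (x − 5)^2 tells us the largest block for λ = 5 has size 2.
Step 3 — with total size 4, 3 blocks, and largest block 2, the block sizes (in nonincreasing order) are [2, 1, 1].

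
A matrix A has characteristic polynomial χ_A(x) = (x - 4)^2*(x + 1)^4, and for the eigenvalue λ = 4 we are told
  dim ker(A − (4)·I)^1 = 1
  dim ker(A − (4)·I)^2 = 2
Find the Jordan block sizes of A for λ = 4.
Block sizes for λ = 4: [2]

From the dimensions of kernels of powers, the number of Jordan blocks of size at least j is d_j − d_{j−1} where d_j = dim ker(N^j) (with d_0 = 0). Computing the differences gives [1, 1].
The number of blocks of size exactly k is (#blocks of size ≥ k) − (#blocks of size ≥ k + 1), so the partition is: 1 block(s) of size 2.
In nonincreasing order the block sizes are [2].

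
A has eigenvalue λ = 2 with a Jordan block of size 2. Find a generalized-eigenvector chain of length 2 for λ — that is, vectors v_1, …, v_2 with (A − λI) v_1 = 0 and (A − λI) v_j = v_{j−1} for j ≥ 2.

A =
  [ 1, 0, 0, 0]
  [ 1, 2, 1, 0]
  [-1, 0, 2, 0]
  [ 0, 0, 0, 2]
A Jordan chain for λ = 2 of length 2:
v_1 = (0, 1, 0, 0)ᵀ
v_2 = (0, 0, 1, 0)ᵀ

Let N = A − (2)·I. We want v_2 with N^2 v_2 = 0 but N^1 v_2 ≠ 0; then v_{j-1} := N · v_j for j = 2, …, 2.

Pick v_2 = (0, 0, 1, 0)ᵀ.
Then v_1 = N · v_2 = (0, 1, 0, 0)ᵀ.

Sanity check: (A − (2)·I) v_1 = (0, 0, 0, 0)ᵀ = 0. ✓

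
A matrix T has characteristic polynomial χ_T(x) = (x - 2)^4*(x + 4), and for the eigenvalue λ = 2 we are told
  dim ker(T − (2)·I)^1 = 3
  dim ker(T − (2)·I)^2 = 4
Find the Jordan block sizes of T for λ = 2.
Block sizes for λ = 2: [2, 1, 1]

From the dimensions of kernels of powers, the number of Jordan blocks of size at least j is d_j − d_{j−1} where d_j = dim ker(N^j) (with d_0 = 0). Computing the differences gives [3, 1].
The number of blocks of size exactly k is (#blocks of size ≥ k) − (#blocks of size ≥ k + 1), so the partition is: 2 block(s) of size 1, 1 block(s) of size 2.
In nonincreasing order the block sizes are [2, 1, 1].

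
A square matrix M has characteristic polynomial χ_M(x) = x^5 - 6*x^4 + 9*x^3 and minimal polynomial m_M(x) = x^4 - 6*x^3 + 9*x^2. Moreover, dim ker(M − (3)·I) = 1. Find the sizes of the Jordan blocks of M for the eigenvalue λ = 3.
Block sizes for λ = 3: [2]

Step 1 — from the characteristic polynomial, algebraic multiplicity of λ = 3 is 2. From dim ker(M − (3)·I) = 1, there are exactly 1 Jordan blocks for λ = 3.
Step 2 — from the minimal polynomial, the factor (x − 3)^2 tells us the largest block for λ = 3 has size 2.
Step 3 — with total size 2, 1 blocks, and largest block 2, the block sizes (in nonincreasing order) are [2].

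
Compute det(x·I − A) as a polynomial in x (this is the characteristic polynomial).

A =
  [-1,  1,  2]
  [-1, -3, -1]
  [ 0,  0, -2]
x^3 + 6*x^2 + 12*x + 8

Expanding det(x·I − A) (e.g. by cofactor expansion or by noting that A is similar to its Jordan form J, which has the same characteristic polynomial as A) gives
  χ_A(x) = x^3 + 6*x^2 + 12*x + 8
which factors as (x + 2)^3. The eigenvalues (with algebraic multiplicities) are λ = -2 with multiplicity 3.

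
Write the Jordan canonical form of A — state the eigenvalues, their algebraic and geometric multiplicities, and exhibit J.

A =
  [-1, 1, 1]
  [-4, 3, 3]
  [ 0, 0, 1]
J_3(1)

The characteristic polynomial is
  det(x·I − A) = x^3 - 3*x^2 + 3*x - 1 = (x - 1)^3

Eigenvalues and multiplicities (the geometric multiplicity of λ is n − rank(A − λI), which equals the number of Jordan blocks for λ):
  λ = 1: algebraic multiplicity = 3, geometric multiplicity = 1

Determining the block sizes for each eigenvalue:
  λ = 1: one block (gm = 1), so the single block has size am = 3 → block sizes [3]

Assembling the blocks gives a Jordan form
J =
  [1, 1, 0]
  [0, 1, 1]
  [0, 0, 1]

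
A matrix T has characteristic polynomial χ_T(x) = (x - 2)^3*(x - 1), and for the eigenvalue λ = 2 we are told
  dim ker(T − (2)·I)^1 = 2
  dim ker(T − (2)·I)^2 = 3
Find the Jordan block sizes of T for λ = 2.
Block sizes for λ = 2: [2, 1]

From the dimensions of kernels of powers, the number of Jordan blocks of size at least j is d_j − d_{j−1} where d_j = dim ker(N^j) (with d_0 = 0). Computing the differences gives [2, 1].
The number of blocks of size exactly k is (#blocks of size ≥ k) − (#blocks of size ≥ k + 1), so the partition is: 1 block(s) of size 1, 1 block(s) of size 2.
In nonincreasing order the block sizes are [2, 1].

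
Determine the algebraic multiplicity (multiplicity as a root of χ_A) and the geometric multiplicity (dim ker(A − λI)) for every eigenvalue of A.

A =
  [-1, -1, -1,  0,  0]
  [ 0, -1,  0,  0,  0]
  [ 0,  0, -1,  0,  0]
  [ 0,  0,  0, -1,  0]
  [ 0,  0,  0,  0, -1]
λ = -1: alg = 5, geom = 4

Step 1 — factor the characteristic polynomial to read off the algebraic multiplicities:
  χ_A(x) = (x + 1)^5

Step 2 — compute geometric multiplicities via the rank-nullity identity g(λ) = n − rank(A − λI):
  rank(A − (-1)·I) = 1, so dim ker(A − (-1)·I) = n − 1 = 4

Summary:
  λ = -1: algebraic multiplicity = 5, geometric multiplicity = 4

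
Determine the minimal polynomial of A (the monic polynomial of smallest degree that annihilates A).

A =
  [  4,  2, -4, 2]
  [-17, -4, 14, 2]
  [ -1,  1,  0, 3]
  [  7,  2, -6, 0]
x^2

The characteristic polynomial is χ_A(x) = x^4, so the eigenvalues are known. The minimal polynomial is
  m_A(x) = Π_λ (x − λ)^{k_λ}
where k_λ is the size of the *largest* Jordan block for λ (equivalently, the smallest k with (A − λI)^k v = 0 for every generalised eigenvector v of λ).

  λ = 0: largest Jordan block has size 2, contributing (x − 0)^2

So m_A(x) = x^2 = x^2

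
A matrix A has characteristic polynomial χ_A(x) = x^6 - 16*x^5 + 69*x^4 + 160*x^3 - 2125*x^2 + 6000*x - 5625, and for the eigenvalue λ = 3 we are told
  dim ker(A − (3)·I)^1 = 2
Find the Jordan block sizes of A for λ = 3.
Block sizes for λ = 3: [1, 1]

From the dimensions of kernels of powers, the number of Jordan blocks of size at least j is d_j − d_{j−1} where d_j = dim ker(N^j) (with d_0 = 0). Computing the differences gives [2].
The number of blocks of size exactly k is (#blocks of size ≥ k) − (#blocks of size ≥ k + 1), so the partition is: 2 block(s) of size 1.
In nonincreasing order the block sizes are [1, 1].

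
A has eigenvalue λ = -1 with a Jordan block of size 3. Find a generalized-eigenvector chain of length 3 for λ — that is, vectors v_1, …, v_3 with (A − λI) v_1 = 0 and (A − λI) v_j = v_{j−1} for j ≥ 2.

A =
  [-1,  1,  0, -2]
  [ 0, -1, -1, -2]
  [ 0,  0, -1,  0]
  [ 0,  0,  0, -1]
A Jordan chain for λ = -1 of length 3:
v_1 = (-1, 0, 0, 0)ᵀ
v_2 = (0, -1, 0, 0)ᵀ
v_3 = (0, 0, 1, 0)ᵀ

Let N = A − (-1)·I. We want v_3 with N^3 v_3 = 0 but N^2 v_3 ≠ 0; then v_{j-1} := N · v_j for j = 3, …, 2.

Pick v_3 = (0, 0, 1, 0)ᵀ.
Then v_2 = N · v_3 = (0, -1, 0, 0)ᵀ.
Then v_1 = N · v_2 = (-1, 0, 0, 0)ᵀ.

Sanity check: (A − (-1)·I) v_1 = (0, 0, 0, 0)ᵀ = 0. ✓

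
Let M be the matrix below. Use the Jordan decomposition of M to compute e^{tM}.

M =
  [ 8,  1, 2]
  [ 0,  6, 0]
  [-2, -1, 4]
e^{tM} =
  [2*t*exp(6*t) + exp(6*t), t*exp(6*t), 2*t*exp(6*t)]
  [0, exp(6*t), 0]
  [-2*t*exp(6*t), -t*exp(6*t), -2*t*exp(6*t) + exp(6*t)]

Strategy: write M = P · J · P⁻¹ where J is a Jordan canonical form, so e^{tM} = P · e^{tJ} · P⁻¹, and e^{tJ} can be computed block-by-block.

M has Jordan form
J =
  [6, 1, 0]
  [0, 6, 0]
  [0, 0, 6]
(up to reordering of blocks).

Per-block formulas:
  For a 1×1 block at λ = 6: exp(t · [6]) = [e^(6t)].
  For a 2×2 Jordan block J_2(6): exp(t · J_2(6)) = e^(6t)·(I + t·N), where N is the 2×2 nilpotent shift.

After assembling e^{tJ} and conjugating by P, we get:

e^{tM} =
  [2*t*exp(6*t) + exp(6*t), t*exp(6*t), 2*t*exp(6*t)]
  [0, exp(6*t), 0]
  [-2*t*exp(6*t), -t*exp(6*t), -2*t*exp(6*t) + exp(6*t)]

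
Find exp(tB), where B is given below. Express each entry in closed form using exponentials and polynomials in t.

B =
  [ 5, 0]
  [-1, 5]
e^{tB} =
  [exp(5*t), 0]
  [-t*exp(5*t), exp(5*t)]

Strategy: write B = P · J · P⁻¹ where J is a Jordan canonical form, so e^{tB} = P · e^{tJ} · P⁻¹, and e^{tJ} can be computed block-by-block.

B has Jordan form
J =
  [5, 1]
  [0, 5]
(up to reordering of blocks).

Per-block formulas:
  For a 2×2 Jordan block J_2(5): exp(t · J_2(5)) = e^(5t)·(I + t·N), where N is the 2×2 nilpotent shift.

After assembling e^{tJ} and conjugating by P, we get:

e^{tB} =
  [exp(5*t), 0]
  [-t*exp(5*t), exp(5*t)]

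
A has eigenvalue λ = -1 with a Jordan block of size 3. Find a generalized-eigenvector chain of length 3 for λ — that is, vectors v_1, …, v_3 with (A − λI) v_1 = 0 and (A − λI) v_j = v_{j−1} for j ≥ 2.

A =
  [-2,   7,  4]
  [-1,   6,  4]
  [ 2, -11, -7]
A Jordan chain for λ = -1 of length 3:
v_1 = (2, 2, -3)ᵀ
v_2 = (-1, -1, 2)ᵀ
v_3 = (1, 0, 0)ᵀ

Let N = A − (-1)·I. We want v_3 with N^3 v_3 = 0 but N^2 v_3 ≠ 0; then v_{j-1} := N · v_j for j = 3, …, 2.

Pick v_3 = (1, 0, 0)ᵀ.
Then v_2 = N · v_3 = (-1, -1, 2)ᵀ.
Then v_1 = N · v_2 = (2, 2, -3)ᵀ.

Sanity check: (A − (-1)·I) v_1 = (0, 0, 0)ᵀ = 0. ✓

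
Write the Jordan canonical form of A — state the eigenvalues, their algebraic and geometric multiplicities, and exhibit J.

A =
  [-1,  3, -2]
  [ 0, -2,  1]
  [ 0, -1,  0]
J_3(-1)

The characteristic polynomial is
  det(x·I − A) = x^3 + 3*x^2 + 3*x + 1 = (x + 1)^3

Eigenvalues and multiplicities (the geometric multiplicity of λ is n − rank(A − λI), which equals the number of Jordan blocks for λ):
  λ = -1: algebraic multiplicity = 3, geometric multiplicity = 1

Determining the block sizes for each eigenvalue:
  λ = -1: one block (gm = 1), so the single block has size am = 3 → block sizes [3]

Assembling the blocks gives a Jordan form
J =
  [-1,  1,  0]
  [ 0, -1,  1]
  [ 0,  0, -1]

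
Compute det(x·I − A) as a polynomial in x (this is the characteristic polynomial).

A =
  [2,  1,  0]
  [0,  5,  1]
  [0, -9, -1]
x^3 - 6*x^2 + 12*x - 8

Expanding det(x·I − A) (e.g. by cofactor expansion or by noting that A is similar to its Jordan form J, which has the same characteristic polynomial as A) gives
  χ_A(x) = x^3 - 6*x^2 + 12*x - 8
which factors as (x - 2)^3. The eigenvalues (with algebraic multiplicities) are λ = 2 with multiplicity 3.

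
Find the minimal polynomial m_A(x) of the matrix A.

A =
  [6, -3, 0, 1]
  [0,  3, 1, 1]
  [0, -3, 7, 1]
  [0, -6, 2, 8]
x^3 - 18*x^2 + 108*x - 216

The characteristic polynomial is χ_A(x) = (x - 6)^4, so the eigenvalues are known. The minimal polynomial is
  m_A(x) = Π_λ (x − λ)^{k_λ}
where k_λ is the size of the *largest* Jordan block for λ (equivalently, the smallest k with (A − λI)^k v = 0 for every generalised eigenvector v of λ).

  λ = 6: largest Jordan block has size 3, contributing (x − 6)^3

So m_A(x) = (x - 6)^3 = x^3 - 18*x^2 + 108*x - 216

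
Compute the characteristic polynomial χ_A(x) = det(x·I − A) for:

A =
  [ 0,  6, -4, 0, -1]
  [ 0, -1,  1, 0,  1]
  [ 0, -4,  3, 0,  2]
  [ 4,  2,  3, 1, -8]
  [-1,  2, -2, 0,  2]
x^5 - 5*x^4 + 10*x^3 - 10*x^2 + 5*x - 1

Expanding det(x·I − A) (e.g. by cofactor expansion or by noting that A is similar to its Jordan form J, which has the same characteristic polynomial as A) gives
  χ_A(x) = x^5 - 5*x^4 + 10*x^3 - 10*x^2 + 5*x - 1
which factors as (x - 1)^5. The eigenvalues (with algebraic multiplicities) are λ = 1 with multiplicity 5.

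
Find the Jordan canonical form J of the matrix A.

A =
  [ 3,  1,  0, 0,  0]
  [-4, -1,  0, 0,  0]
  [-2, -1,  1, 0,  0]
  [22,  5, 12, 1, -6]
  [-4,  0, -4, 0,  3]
J_2(1) ⊕ J_1(1) ⊕ J_1(1) ⊕ J_1(3)

The characteristic polynomial is
  det(x·I − A) = x^5 - 7*x^4 + 18*x^3 - 22*x^2 + 13*x - 3 = (x - 3)*(x - 1)^4

Eigenvalues and multiplicities (the geometric multiplicity of λ is n − rank(A − λI), which equals the number of Jordan blocks for λ):
  λ = 1: algebraic multiplicity = 4, geometric multiplicity = 3
  λ = 3: algebraic multiplicity = 1, geometric multiplicity = 1

Determining the block sizes for each eigenvalue:
  λ = 1: 3 blocks summing to 4 forces exactly one block of size 2 and the rest size 1 → block sizes [2, 1, 1]
  λ = 3: one block (gm = 1), so the single block has size am = 1 → block sizes [1]

Assembling the blocks gives a Jordan form
J =
  [1, 1, 0, 0, 0]
  [0, 1, 0, 0, 0]
  [0, 0, 1, 0, 0]
  [0, 0, 0, 1, 0]
  [0, 0, 0, 0, 3]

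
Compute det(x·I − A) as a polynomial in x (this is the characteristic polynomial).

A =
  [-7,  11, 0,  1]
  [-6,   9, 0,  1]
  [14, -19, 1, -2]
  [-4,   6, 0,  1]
x^4 - 4*x^3 + 6*x^2 - 4*x + 1

Expanding det(x·I − A) (e.g. by cofactor expansion or by noting that A is similar to its Jordan form J, which has the same characteristic polynomial as A) gives
  χ_A(x) = x^4 - 4*x^3 + 6*x^2 - 4*x + 1
which factors as (x - 1)^4. The eigenvalues (with algebraic multiplicities) are λ = 1 with multiplicity 4.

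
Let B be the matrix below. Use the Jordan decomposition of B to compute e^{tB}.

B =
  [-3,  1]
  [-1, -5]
e^{tB} =
  [t*exp(-4*t) + exp(-4*t), t*exp(-4*t)]
  [-t*exp(-4*t), -t*exp(-4*t) + exp(-4*t)]

Strategy: write B = P · J · P⁻¹ where J is a Jordan canonical form, so e^{tB} = P · e^{tJ} · P⁻¹, and e^{tJ} can be computed block-by-block.

B has Jordan form
J =
  [-4,  1]
  [ 0, -4]
(up to reordering of blocks).

Per-block formulas:
  For a 2×2 Jordan block J_2(-4): exp(t · J_2(-4)) = e^(-4t)·(I + t·N), where N is the 2×2 nilpotent shift.

After assembling e^{tJ} and conjugating by P, we get:

e^{tB} =
  [t*exp(-4*t) + exp(-4*t), t*exp(-4*t)]
  [-t*exp(-4*t), -t*exp(-4*t) + exp(-4*t)]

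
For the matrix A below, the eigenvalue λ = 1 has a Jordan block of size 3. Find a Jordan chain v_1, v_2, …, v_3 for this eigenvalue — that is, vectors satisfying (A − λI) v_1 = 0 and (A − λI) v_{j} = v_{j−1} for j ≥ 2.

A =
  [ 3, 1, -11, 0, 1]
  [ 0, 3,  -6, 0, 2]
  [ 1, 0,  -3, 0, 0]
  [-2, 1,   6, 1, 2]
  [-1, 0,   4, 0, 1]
A Jordan chain for λ = 1 of length 3:
v_1 = (-8, -8, -2, 0, 2)ᵀ
v_2 = (2, 0, 1, -2, -1)ᵀ
v_3 = (1, 0, 0, 0, 0)ᵀ

Let N = A − (1)·I. We want v_3 with N^3 v_3 = 0 but N^2 v_3 ≠ 0; then v_{j-1} := N · v_j for j = 3, …, 2.

Pick v_3 = (1, 0, 0, 0, 0)ᵀ.
Then v_2 = N · v_3 = (2, 0, 1, -2, -1)ᵀ.
Then v_1 = N · v_2 = (-8, -8, -2, 0, 2)ᵀ.

Sanity check: (A − (1)·I) v_1 = (0, 0, 0, 0, 0)ᵀ = 0. ✓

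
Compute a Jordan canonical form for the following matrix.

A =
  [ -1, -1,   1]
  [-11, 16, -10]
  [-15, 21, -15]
J_2(-3) ⊕ J_1(6)

The characteristic polynomial is
  det(x·I − A) = x^3 - 27*x - 54 = (x - 6)*(x + 3)^2

Eigenvalues and multiplicities (the geometric multiplicity of λ is n − rank(A − λI), which equals the number of Jordan blocks for λ):
  λ = -3: algebraic multiplicity = 2, geometric multiplicity = 1
  λ = 6: algebraic multiplicity = 1, geometric multiplicity = 1

Determining the block sizes for each eigenvalue:
  λ = -3: one block (gm = 1), so the single block has size am = 2 → block sizes [2]
  λ = 6: one block (gm = 1), so the single block has size am = 1 → block sizes [1]

Assembling the blocks gives a Jordan form
J =
  [-3,  1, 0]
  [ 0, -3, 0]
  [ 0,  0, 6]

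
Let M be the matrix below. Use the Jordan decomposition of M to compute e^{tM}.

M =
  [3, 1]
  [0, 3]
e^{tM} =
  [exp(3*t), t*exp(3*t)]
  [0, exp(3*t)]

Strategy: write M = P · J · P⁻¹ where J is a Jordan canonical form, so e^{tM} = P · e^{tJ} · P⁻¹, and e^{tJ} can be computed block-by-block.

M has Jordan form
J =
  [3, 1]
  [0, 3]
(up to reordering of blocks).

Per-block formulas:
  For a 2×2 Jordan block J_2(3): exp(t · J_2(3)) = e^(3t)·(I + t·N), where N is the 2×2 nilpotent shift.

After assembling e^{tJ} and conjugating by P, we get:

e^{tM} =
  [exp(3*t), t*exp(3*t)]
  [0, exp(3*t)]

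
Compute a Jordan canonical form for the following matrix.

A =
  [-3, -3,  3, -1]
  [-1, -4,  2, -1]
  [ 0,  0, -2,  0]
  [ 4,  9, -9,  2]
J_2(-2) ⊕ J_1(-2) ⊕ J_1(-1)

The characteristic polynomial is
  det(x·I − A) = x^4 + 7*x^3 + 18*x^2 + 20*x + 8 = (x + 1)*(x + 2)^3

Eigenvalues and multiplicities (the geometric multiplicity of λ is n − rank(A − λI), which equals the number of Jordan blocks for λ):
  λ = -2: algebraic multiplicity = 3, geometric multiplicity = 2
  λ = -1: algebraic multiplicity = 1, geometric multiplicity = 1

Determining the block sizes for each eigenvalue:
  λ = -2: 2 blocks summing to 3 forces exactly one block of size 2 and the rest size 1 → block sizes [2, 1]
  λ = -1: one block (gm = 1), so the single block has size am = 1 → block sizes [1]

Assembling the blocks gives a Jordan form
J =
  [-2,  1,  0,  0]
  [ 0, -2,  0,  0]
  [ 0,  0, -2,  0]
  [ 0,  0,  0, -1]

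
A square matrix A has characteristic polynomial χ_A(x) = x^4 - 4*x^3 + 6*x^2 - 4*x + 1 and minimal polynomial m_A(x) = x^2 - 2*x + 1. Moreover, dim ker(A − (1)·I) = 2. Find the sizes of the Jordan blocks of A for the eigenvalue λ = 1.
Block sizes for λ = 1: [2, 2]

Step 1 — from the characteristic polynomial, algebraic multiplicity of λ = 1 is 4. From dim ker(A − (1)·I) = 2, there are exactly 2 Jordan blocks for λ = 1.
Step 2 — from the minimal polynomial, the factor (x − 1)^2 tells us the largest block for λ = 1 has size 2.
Step 3 — with total size 4, 2 blocks, and largest block 2, the block sizes (in nonincreasing order) are [2, 2].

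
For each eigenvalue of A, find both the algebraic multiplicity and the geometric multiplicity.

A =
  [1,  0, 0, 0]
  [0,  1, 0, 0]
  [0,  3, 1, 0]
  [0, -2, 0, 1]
λ = 1: alg = 4, geom = 3

Step 1 — factor the characteristic polynomial to read off the algebraic multiplicities:
  χ_A(x) = (x - 1)^4

Step 2 — compute geometric multiplicities via the rank-nullity identity g(λ) = n − rank(A − λI):
  rank(A − (1)·I) = 1, so dim ker(A − (1)·I) = n − 1 = 3

Summary:
  λ = 1: algebraic multiplicity = 4, geometric multiplicity = 3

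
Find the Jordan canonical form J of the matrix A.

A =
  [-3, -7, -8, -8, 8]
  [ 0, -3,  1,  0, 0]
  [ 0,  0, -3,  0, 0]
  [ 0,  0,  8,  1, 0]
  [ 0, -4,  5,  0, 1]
J_3(-3) ⊕ J_1(1) ⊕ J_1(1)

The characteristic polynomial is
  det(x·I − A) = x^5 + 7*x^4 + 10*x^3 - 18*x^2 - 27*x + 27 = (x - 1)^2*(x + 3)^3

Eigenvalues and multiplicities (the geometric multiplicity of λ is n − rank(A − λI), which equals the number of Jordan blocks for λ):
  λ = -3: algebraic multiplicity = 3, geometric multiplicity = 1
  λ = 1: algebraic multiplicity = 2, geometric multiplicity = 2

Determining the block sizes for each eigenvalue:
  λ = -3: one block (gm = 1), so the single block has size am = 3 → block sizes [3]
  λ = 1: gm = am = 2, so every block has size 1 → block sizes [1, 1]

Assembling the blocks gives a Jordan form
J =
  [-3,  1,  0, 0, 0]
  [ 0, -3,  1, 0, 0]
  [ 0,  0, -3, 0, 0]
  [ 0,  0,  0, 1, 0]
  [ 0,  0,  0, 0, 1]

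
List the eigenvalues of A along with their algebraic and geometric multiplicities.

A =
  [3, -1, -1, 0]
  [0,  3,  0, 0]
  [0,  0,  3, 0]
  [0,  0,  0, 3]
λ = 3: alg = 4, geom = 3

Step 1 — factor the characteristic polynomial to read off the algebraic multiplicities:
  χ_A(x) = (x - 3)^4

Step 2 — compute geometric multiplicities via the rank-nullity identity g(λ) = n − rank(A − λI):
  rank(A − (3)·I) = 1, so dim ker(A − (3)·I) = n − 1 = 3

Summary:
  λ = 3: algebraic multiplicity = 4, geometric multiplicity = 3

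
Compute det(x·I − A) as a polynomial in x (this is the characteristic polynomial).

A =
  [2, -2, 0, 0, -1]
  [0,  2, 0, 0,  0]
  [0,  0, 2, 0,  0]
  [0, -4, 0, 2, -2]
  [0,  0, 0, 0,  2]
x^5 - 10*x^4 + 40*x^3 - 80*x^2 + 80*x - 32

Expanding det(x·I − A) (e.g. by cofactor expansion or by noting that A is similar to its Jordan form J, which has the same characteristic polynomial as A) gives
  χ_A(x) = x^5 - 10*x^4 + 40*x^3 - 80*x^2 + 80*x - 32
which factors as (x - 2)^5. The eigenvalues (with algebraic multiplicities) are λ = 2 with multiplicity 5.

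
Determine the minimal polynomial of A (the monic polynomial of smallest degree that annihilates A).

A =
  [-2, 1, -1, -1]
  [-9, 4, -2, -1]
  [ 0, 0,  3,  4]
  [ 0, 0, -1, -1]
x^2 - 2*x + 1

The characteristic polynomial is χ_A(x) = (x - 1)^4, so the eigenvalues are known. The minimal polynomial is
  m_A(x) = Π_λ (x − λ)^{k_λ}
where k_λ is the size of the *largest* Jordan block for λ (equivalently, the smallest k with (A − λI)^k v = 0 for every generalised eigenvector v of λ).

  λ = 1: largest Jordan block has size 2, contributing (x − 1)^2

So m_A(x) = (x - 1)^2 = x^2 - 2*x + 1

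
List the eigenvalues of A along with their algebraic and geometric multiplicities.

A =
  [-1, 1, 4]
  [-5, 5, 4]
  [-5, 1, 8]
λ = 4: alg = 3, geom = 2

Step 1 — factor the characteristic polynomial to read off the algebraic multiplicities:
  χ_A(x) = (x - 4)^3

Step 2 — compute geometric multiplicities via the rank-nullity identity g(λ) = n − rank(A − λI):
  rank(A − (4)·I) = 1, so dim ker(A − (4)·I) = n − 1 = 2

Summary:
  λ = 4: algebraic multiplicity = 3, geometric multiplicity = 2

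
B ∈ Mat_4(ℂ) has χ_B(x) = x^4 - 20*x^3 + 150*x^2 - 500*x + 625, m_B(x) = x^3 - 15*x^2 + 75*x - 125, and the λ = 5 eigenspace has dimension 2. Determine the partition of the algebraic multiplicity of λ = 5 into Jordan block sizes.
Block sizes for λ = 5: [3, 1]

Step 1 — from the characteristic polynomial, algebraic multiplicity of λ = 5 is 4. From dim ker(B − (5)·I) = 2, there are exactly 2 Jordan blocks for λ = 5.
Step 2 — from the minimal polynomial, the factor (x − 5)^3 tells us the largest block for λ = 5 has size 3.
Step 3 — with total size 4, 2 blocks, and largest block 3, the block sizes (in nonincreasing order) are [3, 1].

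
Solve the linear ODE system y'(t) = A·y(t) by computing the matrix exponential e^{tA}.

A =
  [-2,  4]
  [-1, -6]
e^{tA} =
  [2*t*exp(-4*t) + exp(-4*t), 4*t*exp(-4*t)]
  [-t*exp(-4*t), -2*t*exp(-4*t) + exp(-4*t)]

Strategy: write A = P · J · P⁻¹ where J is a Jordan canonical form, so e^{tA} = P · e^{tJ} · P⁻¹, and e^{tJ} can be computed block-by-block.

A has Jordan form
J =
  [-4,  1]
  [ 0, -4]
(up to reordering of blocks).

Per-block formulas:
  For a 2×2 Jordan block J_2(-4): exp(t · J_2(-4)) = e^(-4t)·(I + t·N), where N is the 2×2 nilpotent shift.

After assembling e^{tJ} and conjugating by P, we get:

e^{tA} =
  [2*t*exp(-4*t) + exp(-4*t), 4*t*exp(-4*t)]
  [-t*exp(-4*t), -2*t*exp(-4*t) + exp(-4*t)]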